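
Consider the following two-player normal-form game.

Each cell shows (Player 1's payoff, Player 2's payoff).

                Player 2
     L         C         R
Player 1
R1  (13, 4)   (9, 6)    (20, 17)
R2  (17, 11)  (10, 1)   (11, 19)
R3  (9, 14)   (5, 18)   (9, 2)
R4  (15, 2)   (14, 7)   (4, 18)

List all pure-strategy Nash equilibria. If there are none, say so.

Player 1 against L: payoffs 13, 17, 9, 15 → best response R2.
Player 1 against C: payoffs 9, 10, 5, 14 → best response R4.
Player 1 against R: payoffs 20, 11, 9, 4 → best response R1.
Player 2 against R1: payoffs 4, 6, 17 → best response R.
Player 2 against R2: payoffs 11, 1, 19 → best response R.
Player 2 against R3: payoffs 14, 18, 2 → best response C.
Player 2 against R4: payoffs 2, 7, 18 → best response R.
Mutual best responses: (R1, R).

The unique pure-strategy Nash equilibrium is (R1, R).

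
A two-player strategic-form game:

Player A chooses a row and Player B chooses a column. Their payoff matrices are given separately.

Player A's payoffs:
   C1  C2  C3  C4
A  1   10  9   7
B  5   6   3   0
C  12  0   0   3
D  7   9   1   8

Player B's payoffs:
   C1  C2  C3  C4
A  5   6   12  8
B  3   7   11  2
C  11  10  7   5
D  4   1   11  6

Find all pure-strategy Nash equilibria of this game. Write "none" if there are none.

Player A against C1: payoffs 1, 5, 12, 7 → best response C.
Player A against C2: payoffs 10, 6, 0, 9 → best response A.
Player A against C3: payoffs 9, 3, 0, 1 → best response A.
Player A against C4: payoffs 7, 0, 3, 8 → best response D.
Player B against A: payoffs 5, 6, 12, 8 → best response C3.
Player B against B: payoffs 3, 7, 11, 2 → best response C3.
Player B against C: payoffs 11, 10, 7, 5 → best response C1.
Player B against D: payoffs 4, 1, 11, 6 → best response C3.
Mutual best responses: (A, C3); (C, C1).

(A, C3); (C, C1)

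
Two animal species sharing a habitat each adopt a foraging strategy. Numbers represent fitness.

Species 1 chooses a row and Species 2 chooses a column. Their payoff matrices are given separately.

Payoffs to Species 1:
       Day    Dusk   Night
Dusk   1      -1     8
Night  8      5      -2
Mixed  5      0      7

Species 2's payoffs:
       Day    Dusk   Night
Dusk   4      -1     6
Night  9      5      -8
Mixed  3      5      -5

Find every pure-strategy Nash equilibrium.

(Dusk, Day): Species 1 can switch to Night (1 → 8). Not NE.
(Dusk, Dusk): Species 1 can switch to Night (-1 → 5). Not NE.
(Dusk, Night): Species 1 gets 8, best alternative 7; Species 2 gets 6, best alternative 4. No profitable deviation — NE.
(Night, Day): Species 1 gets 8, best alternative 5; Species 2 gets 9, best alternative 5. No profitable deviation — NE.
(Night, Dusk): Species 2 can switch to Day (5 → 9). Not NE.
(Night, Night): Species 1 can switch to Dusk (-2 → 8). Not NE.
(Mixed, Day): Species 1 can switch to Night (5 → 8). Not NE.
(Mixed, Dusk): Species 1 can switch to Night (0 → 5). Not NE.
(The remaining 1 profile has a profitable deviation by the same check.)

The pure Nash equilibria are (Dusk, Night) and (Night, Day).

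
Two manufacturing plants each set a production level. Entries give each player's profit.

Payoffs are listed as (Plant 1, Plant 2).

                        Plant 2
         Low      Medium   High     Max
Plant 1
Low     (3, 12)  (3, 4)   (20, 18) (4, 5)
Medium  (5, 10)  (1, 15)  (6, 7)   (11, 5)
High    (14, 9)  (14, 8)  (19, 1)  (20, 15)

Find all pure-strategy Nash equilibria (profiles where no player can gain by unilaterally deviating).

(Low, High); (High, Max)

(Low, Low): Plant 1 can switch to Medium (3 → 5). Not NE.
(Low, Medium): Plant 1 can switch to High (3 → 14). Not NE.
(Low, High): Plant 1 gets 20, best alternative 19; Plant 2 gets 18, best alternative 12. No profitable deviation — NE.
(Low, Max): Plant 1 can switch to Medium (4 → 11). Not NE.
(Medium, Low): Plant 1 can switch to High (5 → 14). Not NE.
(Medium, Medium): Plant 1 can switch to Low (1 → 3). Not NE.
(Medium, High): Plant 1 can switch to Low (6 → 20). Not NE.
(Medium, Max): Plant 1 can switch to High (11 → 20). Not NE.
(High, Low): Plant 2 can switch to Max (9 → 15). Not NE.
(High, Max): Plant 1 gets 20, best alternative 11; Plant 2 gets 15, best alternative 9. No profitable deviation — NE.
(The remaining 2 profiles each have a profitable deviation by the same check.)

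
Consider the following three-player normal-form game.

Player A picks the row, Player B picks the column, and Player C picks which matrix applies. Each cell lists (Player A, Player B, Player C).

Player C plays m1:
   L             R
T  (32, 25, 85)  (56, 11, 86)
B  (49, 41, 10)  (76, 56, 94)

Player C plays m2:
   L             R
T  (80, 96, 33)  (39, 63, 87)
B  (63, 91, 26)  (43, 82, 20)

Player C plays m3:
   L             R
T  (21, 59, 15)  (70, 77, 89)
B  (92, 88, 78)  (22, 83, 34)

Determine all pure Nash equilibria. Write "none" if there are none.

(T, L, m1): Player A can switch to B (32 → 49). Not NE.
(T, L, m2): Player C can switch to m1 (33 → 85). Not NE.
(T, L, m3): Player A can switch to B (21 → 92). Not NE.
(T, R, m1): Player A can switch to B (56 → 76). Not NE.
(T, R, m2): Player A can switch to B (39 → 43). Not NE.
(T, R, m3): Player A gets 70, best alternative 22; Player B gets 77, best alternative 59; Player C gets 89, best alternative 87. No profitable deviation — NE.
(B, L, m1): Player B can switch to R (41 → 56). Not NE.
(B, L, m2): Player A can switch to T (63 → 80). Not NE.
(B, L, m3): Player A gets 92, best alternative 21; Player B gets 88, best alternative 83; Player C gets 78, best alternative 26. No profitable deviation — NE.
(B, R, m1): Player A gets 76, best alternative 56; Player B gets 56, best alternative 41; Player C gets 94, best alternative 34. No profitable deviation — NE.
(B, R, m2): Player B can switch to L (82 → 91). Not NE.
(The remaining 1 profile has a profitable deviation by the same check.)

The pure Nash equilibria are (T, R, m3); (B, L, m3); (B, R, m1).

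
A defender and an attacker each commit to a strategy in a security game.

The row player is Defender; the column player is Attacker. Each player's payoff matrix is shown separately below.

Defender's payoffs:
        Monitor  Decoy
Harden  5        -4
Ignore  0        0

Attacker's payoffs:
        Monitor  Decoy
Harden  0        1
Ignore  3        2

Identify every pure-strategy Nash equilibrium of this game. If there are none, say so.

No pure-strategy Nash equilibrium.

Defender against Monitor: payoffs 5, 0 → best response Harden.
Defender against Decoy: payoffs -4, 0 → best response Ignore.
Attacker against Harden: payoffs 0, 1 → best response Decoy.
Attacker against Ignore: payoffs 3, 2 → best response Monitor.
No profile is a mutual best response for all players.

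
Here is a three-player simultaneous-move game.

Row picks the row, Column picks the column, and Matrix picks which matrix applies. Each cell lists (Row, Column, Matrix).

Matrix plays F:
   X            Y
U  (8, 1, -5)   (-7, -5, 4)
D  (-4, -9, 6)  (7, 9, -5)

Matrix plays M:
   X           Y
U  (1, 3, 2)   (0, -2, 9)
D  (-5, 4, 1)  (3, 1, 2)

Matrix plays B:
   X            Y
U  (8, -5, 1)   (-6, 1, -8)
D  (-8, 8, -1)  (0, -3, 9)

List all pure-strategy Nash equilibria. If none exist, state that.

Pure NE: (U, X, M)

(U, X, F): Matrix can switch to M (-5 → 2). Not NE.
(U, X, M): Row gets 1, best alternative -5; Column gets 3, best alternative -2; Matrix gets 2, best alternative 1. No profitable deviation — NE.
(U, X, B): Column can switch to Y (-5 → 1). Not NE.
(U, Y, F): Row can switch to D (-7 → 7). Not NE.
(U, Y, M): Row can switch to D (0 → 3). Not NE.
(U, Y, B): Row can switch to D (-6 → 0). Not NE.
(D, X, F): Row can switch to U (-4 → 8). Not NE.
(D, X, M): Row can switch to U (-5 → 1). Not NE.
(D, X, B): Row can switch to U (-8 → 8). Not NE.
(The remaining 3 profiles each have a profitable deviation by the same check.)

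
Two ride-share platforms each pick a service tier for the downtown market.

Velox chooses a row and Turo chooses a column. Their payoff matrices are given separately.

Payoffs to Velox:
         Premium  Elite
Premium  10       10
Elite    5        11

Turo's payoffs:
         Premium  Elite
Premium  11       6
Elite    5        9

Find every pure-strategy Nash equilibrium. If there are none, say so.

Velox against Premium: payoffs 10, 5 → best response Premium.
Velox against Elite: payoffs 10, 11 → best response Elite.
Turo against Premium: payoffs 11, 6 → best response Premium.
Turo against Elite: payoffs 5, 9 → best response Elite.
Mutual best responses: (Premium, Premium); (Elite, Elite).

(Premium, Premium), (Elite, Elite)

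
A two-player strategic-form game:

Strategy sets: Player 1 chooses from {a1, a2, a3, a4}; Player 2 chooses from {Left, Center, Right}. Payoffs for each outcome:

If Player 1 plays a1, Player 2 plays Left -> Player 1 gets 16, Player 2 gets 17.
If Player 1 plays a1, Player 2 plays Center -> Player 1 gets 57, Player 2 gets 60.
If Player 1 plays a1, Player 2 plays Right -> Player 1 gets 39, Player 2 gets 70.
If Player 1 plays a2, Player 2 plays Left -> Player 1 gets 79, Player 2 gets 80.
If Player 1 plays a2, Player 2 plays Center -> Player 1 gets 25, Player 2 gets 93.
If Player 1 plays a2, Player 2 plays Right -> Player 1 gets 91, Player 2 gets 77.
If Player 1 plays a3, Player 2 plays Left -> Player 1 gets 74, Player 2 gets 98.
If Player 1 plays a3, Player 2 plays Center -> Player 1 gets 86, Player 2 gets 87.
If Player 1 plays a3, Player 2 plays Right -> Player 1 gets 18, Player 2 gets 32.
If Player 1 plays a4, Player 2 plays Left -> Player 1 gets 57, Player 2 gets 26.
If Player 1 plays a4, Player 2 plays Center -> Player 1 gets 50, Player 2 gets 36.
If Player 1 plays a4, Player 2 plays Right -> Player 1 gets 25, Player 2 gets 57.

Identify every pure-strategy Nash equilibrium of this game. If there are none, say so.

(a1, Left): Player 1 can switch to a2 (16 → 79). Not NE.
(a1, Center): Player 1 can switch to a3 (57 → 86). Not NE.
(a1, Right): Player 1 can switch to a2 (39 → 91). Not NE.
(a2, Left): Player 2 can switch to Center (80 → 93). Not NE.
(a2, Center): Player 1 can switch to a1 (25 → 57). Not NE.
(a2, Right): Player 2 can switch to Left (77 → 80). Not NE.
(a3, Left): Player 1 can switch to a2 (74 → 79). Not NE.
(a3, Center): Player 2 can switch to Left (87 → 98). Not NE.
(a3, Right): Player 1 can switch to a1 (18 → 39). Not NE.
(a4, Left): Player 1 can switch to a2 (57 → 79). Not NE.
(a4, Center): Player 1 can switch to a1 (50 → 57). Not NE.
(a4, Right): Player 1 can switch to a1 (25 → 39). Not NE.

This game has no pure Nash equilibrium.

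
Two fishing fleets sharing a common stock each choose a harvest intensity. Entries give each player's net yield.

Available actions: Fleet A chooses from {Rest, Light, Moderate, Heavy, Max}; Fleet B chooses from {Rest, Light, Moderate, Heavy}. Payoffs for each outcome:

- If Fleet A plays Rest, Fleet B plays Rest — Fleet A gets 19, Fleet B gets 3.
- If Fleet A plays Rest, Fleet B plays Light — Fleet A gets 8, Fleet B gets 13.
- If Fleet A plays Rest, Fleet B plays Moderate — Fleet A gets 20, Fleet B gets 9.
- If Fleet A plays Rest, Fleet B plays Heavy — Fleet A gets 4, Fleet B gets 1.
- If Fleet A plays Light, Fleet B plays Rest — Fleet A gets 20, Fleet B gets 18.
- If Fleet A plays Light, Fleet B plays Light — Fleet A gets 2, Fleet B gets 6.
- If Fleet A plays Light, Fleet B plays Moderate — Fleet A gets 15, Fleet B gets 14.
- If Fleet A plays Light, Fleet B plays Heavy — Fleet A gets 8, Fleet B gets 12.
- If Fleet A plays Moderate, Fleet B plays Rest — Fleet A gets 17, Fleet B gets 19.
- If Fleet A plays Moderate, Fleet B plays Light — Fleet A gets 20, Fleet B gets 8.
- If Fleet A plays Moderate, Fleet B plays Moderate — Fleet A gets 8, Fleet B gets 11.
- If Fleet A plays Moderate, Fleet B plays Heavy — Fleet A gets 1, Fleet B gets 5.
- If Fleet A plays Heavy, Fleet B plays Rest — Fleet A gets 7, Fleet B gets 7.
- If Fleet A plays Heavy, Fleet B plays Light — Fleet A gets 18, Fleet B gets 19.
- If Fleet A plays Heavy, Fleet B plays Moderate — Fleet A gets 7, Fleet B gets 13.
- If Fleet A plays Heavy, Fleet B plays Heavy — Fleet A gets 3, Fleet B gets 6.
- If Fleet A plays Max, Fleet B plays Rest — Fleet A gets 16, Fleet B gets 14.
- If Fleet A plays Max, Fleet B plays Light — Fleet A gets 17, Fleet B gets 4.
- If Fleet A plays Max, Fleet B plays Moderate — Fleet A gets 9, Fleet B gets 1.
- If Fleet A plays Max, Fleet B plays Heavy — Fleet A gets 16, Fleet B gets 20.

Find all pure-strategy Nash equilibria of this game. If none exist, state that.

The pure Nash equilibria are (Light, Rest), (Max, Heavy).

Fleet A against Rest: payoffs 19, 20, 17, 7, 16 → best response Light.
Fleet A against Light: payoffs 8, 2, 20, 18, 17 → best response Moderate.
Fleet A against Moderate: payoffs 20, 15, 8, 7, 9 → best response Rest.
Fleet A against Heavy: payoffs 4, 8, 1, 3, 16 → best response Max.
Fleet B against Rest: payoffs 3, 13, 9, 1 → best response Light.
Fleet B against Light: payoffs 18, 6, 14, 12 → best response Rest.
Fleet B against Moderate: payoffs 19, 8, 11, 5 → best response Rest.
Fleet B against Heavy: payoffs 7, 19, 13, 6 → best response Light.
Fleet B against Max: payoffs 14, 4, 1, 20 → best response Heavy.
Mutual best responses: (Light, Rest); (Max, Heavy).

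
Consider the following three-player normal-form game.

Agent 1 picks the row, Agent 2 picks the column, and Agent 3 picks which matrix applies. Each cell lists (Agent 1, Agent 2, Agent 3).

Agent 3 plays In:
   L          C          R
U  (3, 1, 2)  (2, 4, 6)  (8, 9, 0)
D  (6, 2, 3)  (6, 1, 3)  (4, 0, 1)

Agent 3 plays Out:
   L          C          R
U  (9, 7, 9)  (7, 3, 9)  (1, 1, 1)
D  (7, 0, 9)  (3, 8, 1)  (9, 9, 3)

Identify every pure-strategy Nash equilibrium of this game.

Agent 1 against (L, In): payoffs 3, 6 → best response D.
Agent 1 against (L, Out): payoffs 9, 7 → best response U.
Agent 1 against (C, In): payoffs 2, 6 → best response D.
Agent 1 against (C, Out): payoffs 7, 3 → best response U.
Agent 1 against (R, In): payoffs 8, 4 → best response U.
Agent 1 against (R, Out): payoffs 1, 9 → best response D.
Agent 2 against (U, In): payoffs 1, 4, 9 → best response R.
Agent 2 against (U, Out): payoffs 7, 3, 1 → best response L.
Agent 2 against (D, In): payoffs 2, 1, 0 → best response L.
Agent 2 against (D, Out): payoffs 0, 8, 9 → best response R.
Agent 3 against (U, L): payoffs 2, 9 → best response Out.
Agent 3 against (U, C): payoffs 6, 9 → best response Out.
Agent 3 against (U, R): payoffs 0, 1 → best response Out.
Agent 3 against (D, L): payoffs 3, 9 → best response Out.
Agent 3 against (D, C): payoffs 3, 1 → best response In.
Agent 3 against (D, R): payoffs 1, 3 → best response Out.
Mutual best responses: (U, L, Out); (D, R, Out).

The pure Nash equilibria are (U, L, Out), (D, R, Out).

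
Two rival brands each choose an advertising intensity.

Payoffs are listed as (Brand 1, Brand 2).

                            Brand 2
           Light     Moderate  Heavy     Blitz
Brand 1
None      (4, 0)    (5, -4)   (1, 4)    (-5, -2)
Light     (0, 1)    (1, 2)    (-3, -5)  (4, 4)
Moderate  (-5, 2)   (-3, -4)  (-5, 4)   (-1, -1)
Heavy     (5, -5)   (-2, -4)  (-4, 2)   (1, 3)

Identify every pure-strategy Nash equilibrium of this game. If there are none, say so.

(None, Light): Brand 1 can switch to Heavy (4 → 5). Not NE.
(None, Moderate): Brand 2 can switch to Light (-4 → 0). Not NE.
(None, Heavy): Brand 1 gets 1, best alternative -3; Brand 2 gets 4, best alternative 0. No profitable deviation — NE.
(None, Blitz): Brand 1 can switch to Light (-5 → 4). Not NE.
(Light, Light): Brand 1 can switch to None (0 → 4). Not NE.
(Light, Moderate): Brand 1 can switch to None (1 → 5). Not NE.
(Light, Heavy): Brand 1 can switch to None (-3 → 1). Not NE.
(Light, Blitz): Brand 1 gets 4, best alternative 1; Brand 2 gets 4, best alternative 2. No profitable deviation — NE.
(Moderate, Light): Brand 1 can switch to None (-5 → 4). Not NE.
(Moderate, Moderate): Brand 1 can switch to None (-3 → 5). Not NE.
(Moderate, Heavy): Brand 1 can switch to None (-5 → 1). Not NE.
(Moderate, Blitz): Brand 1 can switch to Light (-1 → 4). Not NE.
(The remaining 4 profiles each have a profitable deviation by the same check.)

Pure-strategy Nash equilibria: (None, Heavy) and (Light, Blitz)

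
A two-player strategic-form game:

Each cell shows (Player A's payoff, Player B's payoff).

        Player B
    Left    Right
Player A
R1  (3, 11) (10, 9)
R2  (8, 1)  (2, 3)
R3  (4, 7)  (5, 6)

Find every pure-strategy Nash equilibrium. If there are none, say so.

none

(R1, Left): Player A can switch to R2 (3 → 8). Not NE.
(R1, Right): Player B can switch to Left (9 → 11). Not NE.
(R2, Left): Player B can switch to Right (1 → 3). Not NE.
(R2, Right): Player A can switch to R1 (2 → 10). Not NE.
(R3, Left): Player A can switch to R2 (4 → 8). Not NE.
(R3, Right): Player A can switch to R1 (5 → 10). Not NE.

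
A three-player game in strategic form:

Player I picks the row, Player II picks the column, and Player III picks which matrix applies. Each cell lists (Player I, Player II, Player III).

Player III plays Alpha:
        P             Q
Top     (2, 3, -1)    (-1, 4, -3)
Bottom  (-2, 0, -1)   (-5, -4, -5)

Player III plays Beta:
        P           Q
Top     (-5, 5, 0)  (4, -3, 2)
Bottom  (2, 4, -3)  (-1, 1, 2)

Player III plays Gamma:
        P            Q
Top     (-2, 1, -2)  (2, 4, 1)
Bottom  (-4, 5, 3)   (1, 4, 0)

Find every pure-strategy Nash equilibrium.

For each strategy profile, look for a profitable unilateral deviation.
(Top, P, Alpha): Player II can switch to Q (3 → 4). Not NE.
(Top, P, Beta): Player I can switch to Bottom (-5 → 2). Not NE.
(Top, P, Gamma): Player II can switch to Q (1 → 4). Not NE.
(Top, Q, Alpha): Player III can switch to Beta (-3 → 2). Not NE.
(Top, Q, Beta): Player II can switch to P (-3 → 5). Not NE.
(Top, Q, Gamma): Player III can switch to Beta (1 → 2). Not NE.
(Bottom, P, Alpha): Player I can switch to Top (-2 → 2). Not NE.
(Bottom, P, Beta): Player III can switch to Alpha (-3 → -1). Not NE.
(Bottom, P, Gamma): Player I can switch to Top (-4 → -2). Not NE.
(Bottom, Q, Alpha): Player I can switch to Top (-5 → -1). Not NE.
(The remaining 2 profiles each have a profitable deviation by the same check.)

This game has no pure Nash equilibrium.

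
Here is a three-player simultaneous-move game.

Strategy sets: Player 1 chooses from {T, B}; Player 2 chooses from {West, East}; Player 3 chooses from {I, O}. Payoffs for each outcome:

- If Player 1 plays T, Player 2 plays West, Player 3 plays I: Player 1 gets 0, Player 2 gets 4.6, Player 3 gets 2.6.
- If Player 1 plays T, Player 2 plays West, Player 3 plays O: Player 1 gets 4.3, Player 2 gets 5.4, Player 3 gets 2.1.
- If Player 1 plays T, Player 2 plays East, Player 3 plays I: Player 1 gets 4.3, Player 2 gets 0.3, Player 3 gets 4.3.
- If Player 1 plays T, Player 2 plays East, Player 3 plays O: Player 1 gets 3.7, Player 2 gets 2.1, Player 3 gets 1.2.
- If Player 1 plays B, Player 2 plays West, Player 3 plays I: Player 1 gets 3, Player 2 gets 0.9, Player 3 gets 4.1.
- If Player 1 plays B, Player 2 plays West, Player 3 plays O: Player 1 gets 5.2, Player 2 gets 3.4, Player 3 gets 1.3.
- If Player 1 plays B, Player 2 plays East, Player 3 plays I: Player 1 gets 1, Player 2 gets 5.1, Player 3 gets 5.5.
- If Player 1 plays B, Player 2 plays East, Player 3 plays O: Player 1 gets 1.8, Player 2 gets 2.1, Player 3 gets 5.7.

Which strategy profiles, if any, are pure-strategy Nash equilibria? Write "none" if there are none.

Player 1 against (West, I): payoffs 0, 3 → best response B.
Player 1 against (West, O): payoffs 4.3, 5.2 → best response B.
Player 1 against (East, I): payoffs 4.3, 1 → best response T.
Player 1 against (East, O): payoffs 3.7, 1.8 → best response T.
Player 2 against (T, I): payoffs 4.6, 0.3 → best response West.
Player 2 against (T, O): payoffs 5.4, 2.1 → best response West.
Player 2 against (B, I): payoffs 0.9, 5.1 → best response East.
Player 2 against (B, O): payoffs 3.4, 2.1 → best response West.
Player 3 against (T, West): payoffs 2.6, 2.1 → best response I.
Player 3 against (T, East): payoffs 4.3, 1.2 → best response I.
Player 3 against (B, West): payoffs 4.1, 1.3 → best response I.
Player 3 against (B, East): payoffs 5.5, 5.7 → best response O.
No profile is a mutual best response for all players.

There is no pure-strategy Nash equilibrium.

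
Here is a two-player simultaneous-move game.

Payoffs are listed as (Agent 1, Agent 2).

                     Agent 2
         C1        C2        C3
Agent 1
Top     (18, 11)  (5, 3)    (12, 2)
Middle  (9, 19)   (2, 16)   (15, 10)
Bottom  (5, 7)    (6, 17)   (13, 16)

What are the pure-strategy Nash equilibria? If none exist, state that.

Agent 1 against C1: payoffs 18, 9, 5 → best response Top.
Agent 1 against C2: payoffs 5, 2, 6 → best response Bottom.
Agent 1 against C3: payoffs 12, 15, 13 → best response Middle.
Agent 2 against Top: payoffs 11, 3, 2 → best response C1.
Agent 2 against Middle: payoffs 19, 16, 10 → best response C1.
Agent 2 against Bottom: payoffs 7, 17, 16 → best response C2.
Mutual best responses: (Top, C1); (Bottom, C2).

(Top, C1); (Bottom, C2)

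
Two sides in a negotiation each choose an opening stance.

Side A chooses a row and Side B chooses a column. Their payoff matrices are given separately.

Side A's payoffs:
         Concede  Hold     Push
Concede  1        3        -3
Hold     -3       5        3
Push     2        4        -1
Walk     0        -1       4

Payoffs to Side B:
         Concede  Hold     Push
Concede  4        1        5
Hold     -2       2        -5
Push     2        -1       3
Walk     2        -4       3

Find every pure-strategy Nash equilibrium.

Side A against Concede: payoffs 1, -3, 2, 0 → best response Push.
Side A against Hold: payoffs 3, 5, 4, -1 → best response Hold.
Side A against Push: payoffs -3, 3, -1, 4 → best response Walk.
Side B against Concede: payoffs 4, 1, 5 → best response Push.
Side B against Hold: payoffs -2, 2, -5 → best response Hold.
Side B against Push: payoffs 2, -1, 3 → best response Push.
Side B against Walk: payoffs 2, -4, 3 → best response Push.
Mutual best responses: (Hold, Hold); (Walk, Push).

Pure-strategy Nash equilibria: (Hold, Hold), (Walk, Push)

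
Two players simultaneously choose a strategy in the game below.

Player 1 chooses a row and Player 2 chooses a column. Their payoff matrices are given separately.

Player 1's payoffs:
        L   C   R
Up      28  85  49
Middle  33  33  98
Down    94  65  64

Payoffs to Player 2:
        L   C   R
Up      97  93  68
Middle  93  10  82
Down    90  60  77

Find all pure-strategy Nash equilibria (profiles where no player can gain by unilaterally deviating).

(Up, L): Player 1 can switch to Middle (28 → 33). Not NE.
(Up, C): Player 2 can switch to L (93 → 97). Not NE.
(Up, R): Player 1 can switch to Middle (49 → 98). Not NE.
(Middle, L): Player 1 can switch to Down (33 → 94). Not NE.
(Middle, C): Player 1 can switch to Up (33 → 85). Not NE.
(Middle, R): Player 2 can switch to L (82 → 93). Not NE.
(Down, L): Player 1 gets 94, best alternative 33; Player 2 gets 90, best alternative 77. No profitable deviation — NE.
(Down, C): Player 1 can switch to Up (65 → 85). Not NE.
(Down, R): Player 1 can switch to Middle (64 → 98). Not NE.

The unique pure-strategy Nash equilibrium is (Down, L).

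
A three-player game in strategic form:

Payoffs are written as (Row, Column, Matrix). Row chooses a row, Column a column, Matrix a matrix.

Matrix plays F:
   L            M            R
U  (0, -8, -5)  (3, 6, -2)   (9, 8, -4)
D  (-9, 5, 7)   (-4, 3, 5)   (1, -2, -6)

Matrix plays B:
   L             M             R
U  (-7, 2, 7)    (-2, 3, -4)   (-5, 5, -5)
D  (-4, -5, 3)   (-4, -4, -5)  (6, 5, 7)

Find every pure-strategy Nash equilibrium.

Row against (L, F): payoffs 0, -9 → best response U.
Row against (L, B): payoffs -7, -4 → best response D.
Row against (M, F): payoffs 3, -4 → best response U.
Row against (M, B): payoffs -2, -4 → best response U.
Row against (R, F): payoffs 9, 1 → best response U.
Row against (R, B): payoffs -5, 6 → best response D.
Column against (U, F): payoffs -8, 6, 8 → best response R.
Column against (U, B): payoffs 2, 3, 5 → best response R.
Column against (D, F): payoffs 5, 3, -2 → best response L.
Column against (D, B): payoffs -5, -4, 5 → best response R.
Matrix against (U, L): payoffs -5, 7 → best response B.
Matrix against (U, M): payoffs -2, -4 → best response F.
Matrix against (U, R): payoffs -4, -5 → best response F.
Matrix against (D, L): payoffs 7, 3 → best response F.
Matrix against (D, M): payoffs 5, -5 → best response F.
Matrix against (D, R): payoffs -6, 7 → best response B.
Mutual best responses: (U, R, F); (D, R, B).

The pure Nash equilibria are (U, R, F), (D, R, B).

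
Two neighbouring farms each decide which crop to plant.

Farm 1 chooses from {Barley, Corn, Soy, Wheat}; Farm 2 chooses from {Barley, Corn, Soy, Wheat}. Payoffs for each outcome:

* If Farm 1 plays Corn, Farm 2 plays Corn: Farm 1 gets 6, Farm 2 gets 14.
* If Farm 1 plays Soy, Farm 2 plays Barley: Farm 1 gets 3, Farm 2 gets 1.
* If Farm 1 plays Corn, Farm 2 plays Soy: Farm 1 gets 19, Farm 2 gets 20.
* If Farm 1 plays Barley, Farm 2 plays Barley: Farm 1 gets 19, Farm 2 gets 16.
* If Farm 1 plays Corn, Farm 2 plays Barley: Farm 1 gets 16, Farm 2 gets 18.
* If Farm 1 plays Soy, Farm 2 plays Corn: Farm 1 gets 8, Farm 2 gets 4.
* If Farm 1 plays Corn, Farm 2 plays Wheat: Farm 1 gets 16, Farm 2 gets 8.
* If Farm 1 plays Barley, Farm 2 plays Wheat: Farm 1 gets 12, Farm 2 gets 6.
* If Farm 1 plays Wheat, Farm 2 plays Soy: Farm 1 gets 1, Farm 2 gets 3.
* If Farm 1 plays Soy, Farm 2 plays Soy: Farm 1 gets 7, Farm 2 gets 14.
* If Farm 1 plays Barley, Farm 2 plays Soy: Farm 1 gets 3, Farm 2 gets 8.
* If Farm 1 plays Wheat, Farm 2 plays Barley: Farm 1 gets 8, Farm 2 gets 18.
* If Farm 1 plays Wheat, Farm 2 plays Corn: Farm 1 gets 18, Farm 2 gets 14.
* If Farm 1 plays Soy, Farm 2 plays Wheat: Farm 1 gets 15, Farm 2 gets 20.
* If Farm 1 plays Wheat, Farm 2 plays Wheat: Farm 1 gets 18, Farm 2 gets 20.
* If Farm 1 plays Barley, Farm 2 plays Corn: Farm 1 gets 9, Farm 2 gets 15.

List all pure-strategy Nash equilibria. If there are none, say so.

(Barley, Barley); (Corn, Soy); (Wheat, Wheat)

For each player, find the best response to each opponent profile; mutual best responses are the pure NE.
Farm 1 against Barley: payoffs 19, 16, 3, 8 → best response Barley.
Farm 1 against Corn: payoffs 9, 6, 8, 18 → best response Wheat.
Farm 1 against Soy: payoffs 3, 19, 7, 1 → best response Corn.
Farm 1 against Wheat: payoffs 12, 16, 15, 18 → best response Wheat.
Farm 2 against Barley: payoffs 16, 15, 8, 6 → best response Barley.
Farm 2 against Corn: payoffs 18, 14, 20, 8 → best response Soy.
Farm 2 against Soy: payoffs 1, 4, 14, 20 → best response Wheat.
Farm 2 against Wheat: payoffs 18, 14, 3, 20 → best response Wheat.
Mutual best responses: (Barley, Barley); (Corn, Soy); (Wheat, Wheat).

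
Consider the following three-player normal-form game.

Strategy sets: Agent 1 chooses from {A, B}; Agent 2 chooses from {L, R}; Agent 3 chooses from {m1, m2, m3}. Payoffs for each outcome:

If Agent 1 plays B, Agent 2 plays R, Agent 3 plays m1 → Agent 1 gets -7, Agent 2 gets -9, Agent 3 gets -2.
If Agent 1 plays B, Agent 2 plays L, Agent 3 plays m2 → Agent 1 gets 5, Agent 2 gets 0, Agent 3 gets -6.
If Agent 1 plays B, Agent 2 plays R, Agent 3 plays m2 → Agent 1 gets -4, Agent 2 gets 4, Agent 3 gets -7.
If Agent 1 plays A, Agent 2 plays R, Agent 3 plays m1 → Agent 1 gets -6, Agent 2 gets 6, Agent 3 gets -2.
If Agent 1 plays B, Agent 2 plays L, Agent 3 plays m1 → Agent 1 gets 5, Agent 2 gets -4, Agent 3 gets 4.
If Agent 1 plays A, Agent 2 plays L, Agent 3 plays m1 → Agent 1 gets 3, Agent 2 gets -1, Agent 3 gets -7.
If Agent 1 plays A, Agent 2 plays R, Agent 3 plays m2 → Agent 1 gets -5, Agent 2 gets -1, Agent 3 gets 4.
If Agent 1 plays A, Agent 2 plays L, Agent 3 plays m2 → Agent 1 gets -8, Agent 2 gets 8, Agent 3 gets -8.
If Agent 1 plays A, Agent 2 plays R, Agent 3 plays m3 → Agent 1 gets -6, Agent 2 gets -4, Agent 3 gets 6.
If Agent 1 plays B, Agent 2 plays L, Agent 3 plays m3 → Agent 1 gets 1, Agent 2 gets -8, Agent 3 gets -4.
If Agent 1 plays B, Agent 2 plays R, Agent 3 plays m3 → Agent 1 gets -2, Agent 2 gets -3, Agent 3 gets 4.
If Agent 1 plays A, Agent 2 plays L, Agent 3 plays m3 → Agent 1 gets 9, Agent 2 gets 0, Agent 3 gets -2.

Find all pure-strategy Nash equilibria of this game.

For each strategy profile, look for a profitable unilateral deviation.
(A, L, m1): Agent 1 can switch to B (3 → 5). Not NE.
(A, L, m2): Agent 1 can switch to B (-8 → 5). Not NE.
(A, L, m3): Agent 1 gets 9, best alternative 1; Agent 2 gets 0, best alternative -4; Agent 3 gets -2, best alternative -7. No profitable deviation — NE.
(A, R, m1): Agent 3 can switch to m2 (-2 → 4). Not NE.
(A, R, m2): Agent 1 can switch to B (-5 → -4). Not NE.
(A, R, m3): Agent 1 can switch to B (-6 → -2). Not NE.
(B, L, m1): Agent 1 gets 5, best alternative 3; Agent 2 gets -4, best alternative -9; Agent 3 gets 4, best alternative -4. No profitable deviation — NE.
(B, L, m2): Agent 2 can switch to R (0 → 4). Not NE.
(B, L, m3): Agent 1 can switch to A (1 → 9). Not NE.
(B, R, m1): Agent 1 can switch to A (-7 → -6). Not NE.
(B, R, m2): Agent 3 can switch to m1 (-7 → -2). Not NE.
(B, R, m3): Agent 1 gets -2, best alternative -6; Agent 2 gets -3, best alternative -8; Agent 3 gets 4, best alternative -2. No profitable deviation — NE.

(A, L, m3), (B, L, m1), (B, R, m3)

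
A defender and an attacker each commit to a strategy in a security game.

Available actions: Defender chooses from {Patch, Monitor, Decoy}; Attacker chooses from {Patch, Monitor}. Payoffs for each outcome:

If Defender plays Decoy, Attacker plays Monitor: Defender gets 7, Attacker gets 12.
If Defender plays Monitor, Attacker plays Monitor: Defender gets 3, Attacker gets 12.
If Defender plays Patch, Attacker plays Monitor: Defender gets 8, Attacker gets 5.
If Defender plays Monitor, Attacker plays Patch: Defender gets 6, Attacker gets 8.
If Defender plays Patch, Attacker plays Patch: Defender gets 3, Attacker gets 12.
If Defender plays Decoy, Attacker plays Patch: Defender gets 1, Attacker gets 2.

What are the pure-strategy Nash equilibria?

This game has no pure Nash equilibrium.

Defender against Patch: payoffs 3, 6, 1 → best response Monitor.
Defender against Monitor: payoffs 8, 3, 7 → best response Patch.
Attacker against Patch: payoffs 12, 5 → best response Patch.
Attacker against Monitor: payoffs 8, 12 → best response Monitor.
Attacker against Decoy: payoffs 2, 12 → best response Monitor.
No profile is a mutual best response for all players.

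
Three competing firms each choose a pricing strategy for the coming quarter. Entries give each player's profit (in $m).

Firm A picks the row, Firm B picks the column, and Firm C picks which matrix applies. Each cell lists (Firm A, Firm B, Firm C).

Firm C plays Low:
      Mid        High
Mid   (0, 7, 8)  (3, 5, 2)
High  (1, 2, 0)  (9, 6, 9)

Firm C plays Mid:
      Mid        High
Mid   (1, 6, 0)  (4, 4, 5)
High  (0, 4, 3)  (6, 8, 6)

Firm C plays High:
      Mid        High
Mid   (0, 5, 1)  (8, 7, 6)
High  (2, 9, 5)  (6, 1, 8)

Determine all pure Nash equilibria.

(Mid, High, High); (High, Mid, High); (High, High, Low)

Check each profile: it is a Nash equilibrium iff no player can strictly gain by switching unilaterally.
(Mid, Mid, Low): Firm A can switch to High (0 → 1). Not NE.
(Mid, Mid, Mid): Firm C can switch to Low (0 → 8). Not NE.
(Mid, Mid, High): Firm A can switch to High (0 → 2). Not NE.
(Mid, High, Low): Firm A can switch to High (3 → 9). Not NE.
(Mid, High, Mid): Firm A can switch to High (4 → 6). Not NE.
(Mid, High, High): Firm A gets 8, best alternative 6; Firm B gets 7, best alternative 5; Firm C gets 6, best alternative 5. No profitable deviation — NE.
(High, Mid, Low): Firm B can switch to High (2 → 6). Not NE.
(High, Mid, High): Firm A gets 2, best alternative 0; Firm B gets 9, best alternative 1; Firm C gets 5, best alternative 3. No profitable deviation — NE.
(High, High, Low): Firm A gets 9, best alternative 3; Firm B gets 6, best alternative 2; Firm C gets 9, best alternative 8. No profitable deviation — NE.
(The remaining 3 profiles each have a profitable deviation by the same check.)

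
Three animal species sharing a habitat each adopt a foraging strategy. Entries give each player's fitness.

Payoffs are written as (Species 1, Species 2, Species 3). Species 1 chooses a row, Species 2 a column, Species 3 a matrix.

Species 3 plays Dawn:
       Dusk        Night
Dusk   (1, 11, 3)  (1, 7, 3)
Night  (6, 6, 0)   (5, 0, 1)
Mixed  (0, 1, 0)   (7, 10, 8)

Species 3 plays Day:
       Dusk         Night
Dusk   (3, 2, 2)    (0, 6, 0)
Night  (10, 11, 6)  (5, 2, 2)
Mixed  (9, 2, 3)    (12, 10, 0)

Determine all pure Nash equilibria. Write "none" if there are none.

Pure-strategy Nash equilibria: (Night, Dusk, Day) and (Mixed, Night, Dawn)

Species 1 against (Dusk, Dawn): payoffs 1, 6, 0 → best response Night.
Species 1 against (Dusk, Day): payoffs 3, 10, 9 → best response Night.
Species 1 against (Night, Dawn): payoffs 1, 5, 7 → best response Mixed.
Species 1 against (Night, Day): payoffs 0, 5, 12 → best response Mixed.
Species 2 against (Dusk, Dawn): payoffs 11, 7 → best response Dusk.
Species 2 against (Dusk, Day): payoffs 2, 6 → best response Night.
Species 2 against (Night, Dawn): payoffs 6, 0 → best response Dusk.
Species 2 against (Night, Day): payoffs 11, 2 → best response Dusk.
Species 2 against (Mixed, Dawn): payoffs 1, 10 → best response Night.
Species 2 against (Mixed, Day): payoffs 2, 10 → best response Night.
Species 3 against (Dusk, Dusk): payoffs 3, 2 → best response Dawn.
Species 3 against (Dusk, Night): payoffs 3, 0 → best response Dawn.
Species 3 against (Night, Dusk): payoffs 0, 6 → best response Day.
Species 3 against (Night, Night): payoffs 1, 2 → best response Day.
Species 3 against (Mixed, Dusk): payoffs 0, 3 → best response Day.
Species 3 against (Mixed, Night): payoffs 8, 0 → best response Dawn.
Mutual best responses: (Night, Dusk, Day); (Mixed, Night, Dawn).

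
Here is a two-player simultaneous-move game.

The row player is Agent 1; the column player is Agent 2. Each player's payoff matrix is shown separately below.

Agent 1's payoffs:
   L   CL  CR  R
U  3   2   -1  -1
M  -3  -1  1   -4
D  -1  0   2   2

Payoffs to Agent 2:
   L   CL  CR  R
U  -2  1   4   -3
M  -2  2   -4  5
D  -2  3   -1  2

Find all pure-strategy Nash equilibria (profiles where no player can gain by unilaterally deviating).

Check each profile: it is a Nash equilibrium iff no player can strictly gain by switching unilaterally.
(U, L): Agent 2 can switch to CL (-2 → 1). Not NE.
(U, CL): Agent 2 can switch to CR (1 → 4). Not NE.
(U, CR): Agent 1 can switch to M (-1 → 1). Not NE.
(U, R): Agent 1 can switch to D (-1 → 2). Not NE.
(M, L): Agent 1 can switch to U (-3 → 3). Not NE.
(M, CL): Agent 1 can switch to U (-1 → 2). Not NE.
(M, CR): Agent 1 can switch to D (1 → 2). Not NE.
(M, R): Agent 1 can switch to U (-4 → -1). Not NE.
(D, L): Agent 1 can switch to U (-1 → 3). Not NE.
(D, CL): Agent 1 can switch to U (0 → 2). Not NE.
(D, CR): Agent 2 can switch to CL (-1 → 3). Not NE.
(D, R): Agent 2 can switch to CL (2 → 3). Not NE.

There is no pure-strategy Nash equilibrium.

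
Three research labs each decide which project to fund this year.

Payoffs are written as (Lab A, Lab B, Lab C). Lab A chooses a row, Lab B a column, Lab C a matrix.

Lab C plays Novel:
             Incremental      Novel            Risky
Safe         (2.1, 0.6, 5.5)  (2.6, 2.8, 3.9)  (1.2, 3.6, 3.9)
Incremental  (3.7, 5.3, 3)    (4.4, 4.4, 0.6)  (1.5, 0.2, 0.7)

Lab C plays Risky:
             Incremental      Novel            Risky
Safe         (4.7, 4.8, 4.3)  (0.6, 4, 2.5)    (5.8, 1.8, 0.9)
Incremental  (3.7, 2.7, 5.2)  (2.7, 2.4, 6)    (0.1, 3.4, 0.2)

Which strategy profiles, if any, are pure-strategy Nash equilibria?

none

Check each profile: it is a Nash equilibrium iff no player can strictly gain by switching unilaterally.
(Safe, Incremental, Novel): Lab A can switch to Incremental (2.1 → 3.7). Not NE.
(Safe, Incremental, Risky): Lab C can switch to Novel (4.3 → 5.5). Not NE.
(Safe, Novel, Novel): Lab A can switch to Incremental (2.6 → 4.4). Not NE.
(Safe, Novel, Risky): Lab A can switch to Incremental (0.6 → 2.7). Not NE.
(Safe, Risky, Novel): Lab A can switch to Incremental (1.2 → 1.5). Not NE.
(Safe, Risky, Risky): Lab B can switch to Incremental (1.8 → 4.8). Not NE.
(The remaining 6 profiles each have a profitable deviation by the same check.)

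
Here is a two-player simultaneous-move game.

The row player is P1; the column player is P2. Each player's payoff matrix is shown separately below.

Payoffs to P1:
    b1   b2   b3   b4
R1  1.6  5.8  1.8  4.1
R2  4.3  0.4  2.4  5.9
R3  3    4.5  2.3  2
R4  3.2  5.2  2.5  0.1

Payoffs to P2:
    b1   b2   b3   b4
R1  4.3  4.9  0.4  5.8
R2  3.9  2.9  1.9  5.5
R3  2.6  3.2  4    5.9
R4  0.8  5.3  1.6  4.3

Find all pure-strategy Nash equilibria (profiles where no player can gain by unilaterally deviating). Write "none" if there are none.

Pure NE: (R2, b4)

Check each profile: it is a Nash equilibrium iff no player can strictly gain by switching unilaterally.
(R1, b1): P1 can switch to R2 (1.6 → 4.3). Not NE.
(R1, b2): P2 can switch to b4 (4.9 → 5.8). Not NE.
(R1, b3): P1 can switch to R2 (1.8 → 2.4). Not NE.
(R1, b4): P1 can switch to R2 (4.1 → 5.9). Not NE.
(R2, b1): P2 can switch to b4 (3.9 → 5.5). Not NE.
(R2, b2): P1 can switch to R1 (0.4 → 5.8). Not NE.
(R2, b3): P1 can switch to R4 (2.4 → 2.5). Not NE.
(R2, b4): P1 gets 5.9, best alternative 4.1; P2 gets 5.5, best alternative 3.9. No profitable deviation — NE.
(R3, b1): P1 can switch to R2 (3 → 4.3). Not NE.
(R3, b2): P1 can switch to R1 (4.5 → 5.8). Not NE.
(R3, b3): P1 can switch to R2 (2.3 → 2.4). Not NE.
(R3, b4): P1 can switch to R1 (2 → 4.1). Not NE.
(R4, b1): P1 can switch to R2 (3.2 → 4.3). Not NE.
(The remaining 3 profiles each have a profitable deviation by the same check.)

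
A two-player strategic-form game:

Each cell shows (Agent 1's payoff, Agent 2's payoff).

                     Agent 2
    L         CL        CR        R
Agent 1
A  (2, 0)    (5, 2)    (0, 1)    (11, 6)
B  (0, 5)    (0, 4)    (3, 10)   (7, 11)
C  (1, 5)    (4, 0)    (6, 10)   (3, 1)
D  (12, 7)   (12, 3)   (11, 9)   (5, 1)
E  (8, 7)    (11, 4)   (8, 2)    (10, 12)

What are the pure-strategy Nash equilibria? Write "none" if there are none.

(A, R); (D, CR)

Agent 1 against L: payoffs 2, 0, 1, 12, 8 → best response D.
Agent 1 against CL: payoffs 5, 0, 4, 12, 11 → best response D.
Agent 1 against CR: payoffs 0, 3, 6, 11, 8 → best response D.
Agent 1 against R: payoffs 11, 7, 3, 5, 10 → best response A.
Agent 2 against A: payoffs 0, 2, 1, 6 → best response R.
Agent 2 against B: payoffs 5, 4, 10, 11 → best response R.
Agent 2 against C: payoffs 5, 0, 10, 1 → best response CR.
Agent 2 against D: payoffs 7, 3, 9, 1 → best response CR.
Agent 2 against E: payoffs 7, 4, 2, 12 → best response R.
Mutual best responses: (A, R); (D, CR).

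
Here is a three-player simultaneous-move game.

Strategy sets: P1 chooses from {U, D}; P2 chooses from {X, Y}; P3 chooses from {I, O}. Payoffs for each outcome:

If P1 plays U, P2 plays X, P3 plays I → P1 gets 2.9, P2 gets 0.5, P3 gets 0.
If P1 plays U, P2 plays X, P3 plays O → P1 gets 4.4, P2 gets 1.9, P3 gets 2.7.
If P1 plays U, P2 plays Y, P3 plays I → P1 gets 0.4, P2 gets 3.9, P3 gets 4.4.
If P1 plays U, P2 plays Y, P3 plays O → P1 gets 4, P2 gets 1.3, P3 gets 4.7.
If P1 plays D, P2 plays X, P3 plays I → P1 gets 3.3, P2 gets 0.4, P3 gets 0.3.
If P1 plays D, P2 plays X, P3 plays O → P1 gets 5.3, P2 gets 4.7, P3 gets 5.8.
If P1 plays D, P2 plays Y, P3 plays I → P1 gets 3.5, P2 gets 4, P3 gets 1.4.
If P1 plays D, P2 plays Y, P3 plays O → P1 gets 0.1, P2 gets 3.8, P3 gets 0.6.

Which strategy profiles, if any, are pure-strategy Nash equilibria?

(D, X, O) and (D, Y, I)

(U, X, I): P1 can switch to D (2.9 → 3.3). Not NE.
(U, X, O): P1 can switch to D (4.4 → 5.3). Not NE.
(U, Y, I): P1 can switch to D (0.4 → 3.5). Not NE.
(U, Y, O): P2 can switch to X (1.3 → 1.9). Not NE.
(D, X, I): P2 can switch to Y (0.4 → 4). Not NE.
(D, X, O): P1 gets 5.3, best alternative 4.4; P2 gets 4.7, best alternative 3.8; P3 gets 5.8, best alternative 0.3. No profitable deviation — NE.
(D, Y, I): P1 gets 3.5, best alternative 0.4; P2 gets 4, best alternative 0.4; P3 gets 1.4, best alternative 0.6. No profitable deviation — NE.
(D, Y, O): P1 can switch to U (0.1 → 4). Not NE.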